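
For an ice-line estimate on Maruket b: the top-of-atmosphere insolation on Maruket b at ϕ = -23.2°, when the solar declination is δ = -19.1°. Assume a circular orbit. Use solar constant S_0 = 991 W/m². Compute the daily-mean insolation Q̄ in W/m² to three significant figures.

cos h₀ = −tan(-23.2°) tan(-19.100°) = -0.1484, h₀ = 1.7198 rad.
Bracket: h₀ sin ϕ sin δ + cos ϕ cos δ sin h₀ = 1.7198×-0.39394×-0.32722 + 0.91914×0.94495×0.98892 = 0.221691 + 0.858918 = 1.080609.
Q̄ = (S_0/π) × [bracket] = (991/π) × 1.080609 = 340.9 W/m².

Q̄ ≈ 341 W/m²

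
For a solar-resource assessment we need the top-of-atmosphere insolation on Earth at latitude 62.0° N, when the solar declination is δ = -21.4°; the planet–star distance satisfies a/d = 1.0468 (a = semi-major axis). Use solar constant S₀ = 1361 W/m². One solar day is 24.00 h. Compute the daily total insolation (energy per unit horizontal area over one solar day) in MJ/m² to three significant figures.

2.31 MJ/m²

cos H₀ = −tan(+62.0°) tan(-21.400°) = 0.7370, H₀ = 0.7421 rad.
Bracket: H₀ sin φ sin δ + cos φ cos δ sin H₀ = 0.7421×0.88295×-0.36488 + 0.46947×0.93106×0.67584 = -0.239083 + 0.295413 = 0.056330.
Inverse-square distance factor (a/d)² = 1.0468² = 1.095790.
Q̄ = (S₀/π) × 1.095790 × [bracket] = (1361/π) × 1.095790 × 0.056330 = 26.741 W/m².
Daily total = Q̄ × 24.00 h × 3600 s/h = 26.741 × 24.00 × 3600 / 10⁶ = 2.310 MJ/m².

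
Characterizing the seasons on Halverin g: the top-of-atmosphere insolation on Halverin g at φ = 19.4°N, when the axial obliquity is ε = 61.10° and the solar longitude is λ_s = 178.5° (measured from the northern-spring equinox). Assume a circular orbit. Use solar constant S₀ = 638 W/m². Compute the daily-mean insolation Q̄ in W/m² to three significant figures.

Q̄ ≈ 194 W/m²

Solar declination: sin δ = sin ε · sin λ_s = sin 61.10° × sin 178.5° = 0.02292, so δ = +1.313°.
cos H₀ = −tan(+19.4°) tan(+1.313°) = -0.0081, H₀ = 1.5789 rad.
Bracket: H₀ sin φ sin δ + cos φ cos δ sin H₀ = 1.5789×0.33216×0.02292 + 0.94322×0.99974×0.99997 = 0.012020 + 0.942946 = 0.954966.
Q̄ = (S₀/π) × [bracket] = (638/π) × 0.954966 = 193.9 W/m².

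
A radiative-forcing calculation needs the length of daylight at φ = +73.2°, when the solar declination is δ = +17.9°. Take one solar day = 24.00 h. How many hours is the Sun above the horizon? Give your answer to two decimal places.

24.00 h

Sunrise equation: cos H₀ = −tan φ · tan δ = -1.0698 ≤ −1, so the Sun never sets (polar day) and H₀ = π.
Daylight = 2H₀/(2π) × 24.00 h = (3.1416/π) × 24.00 = 24.00 h.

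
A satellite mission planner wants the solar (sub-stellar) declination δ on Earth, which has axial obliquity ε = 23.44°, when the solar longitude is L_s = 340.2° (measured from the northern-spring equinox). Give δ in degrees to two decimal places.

sin δ = sin ε · sin L_s = sin 23.44° × sin 340.2° = -0.134746.
δ = arcsin(-0.134746) = -7.74°.

δ = -7.74°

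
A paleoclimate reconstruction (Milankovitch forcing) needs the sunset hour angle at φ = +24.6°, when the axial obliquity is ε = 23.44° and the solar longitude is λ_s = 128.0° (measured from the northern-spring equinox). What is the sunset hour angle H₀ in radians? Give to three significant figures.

Solar declination: sin δ = sin ε · sin λ_s = sin 23.44° × sin 128.0° = 0.31346, so δ = +18.268°.
cos H₀ = −tan φ · tan δ = −tan(+24.6°) × tan(+18.268°) = -0.1511, so H₀ = 1.7225 rad = 98.69°.

H₀ = 1.72 rad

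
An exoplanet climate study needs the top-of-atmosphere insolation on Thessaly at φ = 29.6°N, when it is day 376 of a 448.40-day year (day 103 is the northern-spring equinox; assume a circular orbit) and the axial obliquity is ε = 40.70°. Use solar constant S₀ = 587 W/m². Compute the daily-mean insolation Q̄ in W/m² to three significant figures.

Solar longitude: λ_s = 360° × (376 − 103)/448.40 = 219.179°.
sin δ = sin 40.70° × sin 219.179° = -0.41196, so δ = -24.328°.
cos H₀ = −tan(+29.6°) tan(-24.328°) = 0.2568, H₀ = 1.3111 rad.
Bracket: H₀ sin φ sin δ + cos φ cos δ sin H₀ = 1.3111×0.49394×-0.41196 + 0.86949×0.91120×0.96646 = -0.266787 + 0.765706 = 0.498919.
Q̄ = (S₀/π) × [bracket] = (587/π) × 0.498919 = 93.22 W/m².

Q̄ ≈ 93.2 W/m²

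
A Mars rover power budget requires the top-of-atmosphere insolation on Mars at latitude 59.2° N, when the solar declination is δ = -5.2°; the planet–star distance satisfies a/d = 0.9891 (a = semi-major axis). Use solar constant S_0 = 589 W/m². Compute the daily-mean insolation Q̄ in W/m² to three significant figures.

Q̄ ≈ 72.2 W/m²

cos h₀ = −tan(+59.2°) tan(-5.200°) = 0.1527, h₀ = 1.4175 rad.
Bracket: h₀ sin ϕ sin δ + cos ϕ cos δ sin h₀ = 1.4175×0.85896×-0.09063 + 0.51204×0.99588×0.98828 = -0.110349 + 0.503954 = 0.393605.
Inverse-square distance factor (a/d)² = 0.9891² = 0.978319.
Q̄ = (S_0/π) × 0.978319 × [bracket] = (589/π) × 0.978319 × 0.393605 = 72.19 W/m².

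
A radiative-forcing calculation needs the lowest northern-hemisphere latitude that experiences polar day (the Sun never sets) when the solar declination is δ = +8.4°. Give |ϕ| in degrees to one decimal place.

|ϕ| = 81.6°

Polar day requires cos h₀ = −tan ϕ tan δ ≤ −1, i.e. tan ϕ tan δ ≥ 1.
The boundary is |tan ϕ| · |tan δ| = 1, so |ϕ| = 90° − |δ| = 90° − 8.4° = 81.6° in the northern hemisphere.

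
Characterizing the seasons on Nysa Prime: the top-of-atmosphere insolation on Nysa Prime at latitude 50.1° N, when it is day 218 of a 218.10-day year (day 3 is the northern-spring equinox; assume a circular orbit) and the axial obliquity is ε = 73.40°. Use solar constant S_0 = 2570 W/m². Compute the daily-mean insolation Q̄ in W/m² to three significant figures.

Q̄ ≈ 441 W/m²

Solar longitude: L_s = 360° × (218 − 3)/218.10 = 354.883°.
sin δ = sin 73.40° × sin 354.883° = -0.08547, so δ = -4.903°.
cos h₀ = −tan(+50.1°) tan(-4.903°) = 0.1026, h₀ = 1.4680 rad.
Bracket: h₀ sin ϕ sin δ + cos ϕ cos δ sin h₀ = 1.4680×0.76717×-0.08547 + 0.64145×0.99634×0.99472 = -0.096257 + 0.635728 = 0.539471.
Q̄ = (S_0/π) × [bracket] = (2570/π) × 0.539471 = 441.3 W/m².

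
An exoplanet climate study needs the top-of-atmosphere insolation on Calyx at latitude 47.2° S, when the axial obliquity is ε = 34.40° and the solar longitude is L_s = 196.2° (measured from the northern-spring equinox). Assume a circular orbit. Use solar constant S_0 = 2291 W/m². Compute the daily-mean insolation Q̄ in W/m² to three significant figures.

Solar declination: sin δ = sin ε · sin L_s = sin 34.40° × sin 196.2° = -0.15762, so δ = -9.069°.
cos h₀ = −tan(-47.2°) tan(-9.069°) = -0.1724, h₀ = 1.7440 rad.
Bracket: h₀ sin ϕ sin δ + cos ϕ cos δ sin h₀ = 1.7440×-0.73373×-0.15762 + 0.67944×0.98750×0.98503 = 0.201695 + 0.660903 = 0.862598.
Q̄ = (S_0/π) × [bracket] = (2291/π) × 0.862598 = 629.0 W/m².

Q̄ ≈ 629 W/m²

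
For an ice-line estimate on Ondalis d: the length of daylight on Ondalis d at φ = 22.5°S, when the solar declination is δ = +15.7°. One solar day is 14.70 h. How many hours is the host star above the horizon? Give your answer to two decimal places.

6.80 h

cos H₀ = −tan φ · tan δ = −tan(-22.5°) × tan(+15.700°) = 0.1164, so H₀ = 1.4541 rad = 83.31°.
Daylight = 2H₀/(2π) × 14.70 h = (1.4541/π) × 14.70 = 6.80 h.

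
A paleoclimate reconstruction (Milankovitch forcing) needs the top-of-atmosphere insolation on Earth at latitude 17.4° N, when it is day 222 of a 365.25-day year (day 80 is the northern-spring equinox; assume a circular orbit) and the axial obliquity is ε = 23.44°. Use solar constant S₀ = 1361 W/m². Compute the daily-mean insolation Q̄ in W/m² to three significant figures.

Q̄ ≈ 453 W/m²

Solar longitude: λ_s = 360° × (222 − 80)/365.25 = 139.959°.
sin δ = sin 23.44° × sin 139.959° = 0.25591, so δ = +14.828°.
cos H₀ = −tan(+17.4°) tan(+14.828°) = -0.0830, H₀ = 1.6539 rad.
Bracket: H₀ sin φ sin δ + cos φ cos δ sin H₀ = 1.6539×0.29904×0.25591 + 0.95424×0.96670×0.99655 = 0.126569 + 0.919281 = 1.045850.
Q̄ = (S₀/π) × [bracket] = (1361/π) × 1.045850 = 453.1 W/m².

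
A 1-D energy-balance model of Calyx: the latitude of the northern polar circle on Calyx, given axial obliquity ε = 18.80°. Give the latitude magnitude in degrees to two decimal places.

71.20°

The polar circle is the lowest latitude that experiences at least one full rotation of continuous daylight at the northern-summer solstice; it lies at |ϕ| = 90° − ε = 90° − 18.80° = 71.20°.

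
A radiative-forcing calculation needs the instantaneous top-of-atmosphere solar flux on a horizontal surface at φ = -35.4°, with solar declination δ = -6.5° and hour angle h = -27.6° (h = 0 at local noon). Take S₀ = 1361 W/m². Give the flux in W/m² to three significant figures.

cos θ_z = sin φ sin δ + cos φ cos δ cos h = 0.065576 + 0.717726 = 0.783302.
Flux = S₀ · cos θ_z = 1361 × 0.783302 = 1066 W/m².

1.07e+03 W/m²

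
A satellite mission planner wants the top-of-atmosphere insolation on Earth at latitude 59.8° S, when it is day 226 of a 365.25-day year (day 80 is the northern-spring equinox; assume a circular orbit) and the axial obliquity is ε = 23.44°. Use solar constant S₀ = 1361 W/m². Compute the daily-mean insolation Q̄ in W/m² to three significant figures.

Q̄ ≈ 92.5 W/m²

Solar longitude: λ_s = 360° × (226 − 80)/365.25 = 143.901°.
sin δ = sin 23.44° × sin 143.901° = 0.23437, so δ = +13.554°.
cos H₀ = −tan(-59.8°) tan(+13.554°) = 0.4142, H₀ = 1.1437 rad.
Bracket: H₀ sin φ sin δ + cos φ cos δ sin H₀ = 1.1437×-0.86427×0.23437 + 0.50302×0.97215×0.91018 = -0.231667 + 0.445088 = 0.213421.
Q̄ = (S₀/π) × [bracket] = (1361/π) × 0.213421 = 92.46 W/m².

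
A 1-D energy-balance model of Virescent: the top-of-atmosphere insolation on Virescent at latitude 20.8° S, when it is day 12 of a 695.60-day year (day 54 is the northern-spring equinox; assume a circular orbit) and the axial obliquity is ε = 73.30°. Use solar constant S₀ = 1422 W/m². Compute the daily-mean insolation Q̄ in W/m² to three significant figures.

Q̄ ≈ 489 W/m²

Solar longitude: λ_s = 360° × (12 − 54)/695.60 = -21.737°, i.e. -21.737° + 360° = 338.263°.
sin δ = sin 73.30° × sin 338.263° = -0.35472, so δ = -20.776°.
cos H₀ = −tan(-20.8°) tan(-20.776°) = -0.1441, H₀ = 1.7154 rad.
Bracket: H₀ sin φ sin δ + cos φ cos δ sin H₀ = 1.7154×-0.35511×-0.35472 + 0.93483×0.93497×0.98956 = 0.216080 + 0.864913 = 1.080993.
Q̄ = (S₀/π) × [bracket] = (1422/π) × 1.080993 = 489.3 W/m².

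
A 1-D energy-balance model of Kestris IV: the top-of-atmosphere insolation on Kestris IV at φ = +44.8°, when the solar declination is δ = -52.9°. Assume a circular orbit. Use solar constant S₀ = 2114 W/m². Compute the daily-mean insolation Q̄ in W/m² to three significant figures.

cos H₀ = −tan(+44.8°) tan(-52.900°) = 1.3130 ≥ 1 ⇒ polar night, H₀ = 0 and Q̄ = 0.

Q̄ ≈ 0.00 W/m²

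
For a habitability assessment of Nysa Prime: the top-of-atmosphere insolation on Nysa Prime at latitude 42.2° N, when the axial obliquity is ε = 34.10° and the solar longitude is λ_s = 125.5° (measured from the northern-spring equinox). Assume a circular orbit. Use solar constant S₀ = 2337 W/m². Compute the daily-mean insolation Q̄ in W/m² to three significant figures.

Solar declination: sin δ = sin ε · sin λ_s = sin 34.10° × sin 125.5° = 0.45642, so δ = +27.157°.
cos H₀ = −tan(+42.2°) tan(+27.157°) = -0.4651, H₀ = 2.0546 rad.
Bracket: H₀ sin φ sin δ + cos φ cos δ sin H₀ = 2.0546×0.67172×0.45642 + 0.74080×0.88976×0.88524 = 0.629913 + 0.583492 = 1.213405.
Q̄ = (S₀/π) × [bracket] = (2337/π) × 1.213405 = 902.6 W/m².

Q̄ ≈ 903 W/m²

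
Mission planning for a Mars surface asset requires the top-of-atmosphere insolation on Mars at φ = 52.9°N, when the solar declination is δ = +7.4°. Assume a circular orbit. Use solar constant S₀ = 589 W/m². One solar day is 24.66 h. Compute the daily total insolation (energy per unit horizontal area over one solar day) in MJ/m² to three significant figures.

cos H₀ = −tan(+52.9°) tan(+7.400°) = -0.1717, H₀ = 1.7434 rad.
Bracket: H₀ sin φ sin δ + cos φ cos δ sin H₀ = 1.7434×0.79758×0.12880 + 0.60321×0.99167×0.98514 = 0.179097 + 0.589296 = 0.768393.
Q̄ = (S₀/π) × [bracket] = (589/π) × 0.768393 = 144.06 W/m².
Daily total = Q̄ × 24.66 h × 3600 s/h = 144.06 × 24.66 × 3600 / 10⁶ = 12.79 MJ/m².

12.8 MJ/m²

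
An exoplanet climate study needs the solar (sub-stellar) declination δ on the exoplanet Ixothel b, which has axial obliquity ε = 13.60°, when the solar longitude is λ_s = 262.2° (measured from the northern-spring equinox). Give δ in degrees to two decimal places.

sin δ = sin ε · sin λ_s = sin 13.60° × sin 262.2° = -0.232967.
δ = arcsin(-0.232967) = -13.47°.

δ = -13.47°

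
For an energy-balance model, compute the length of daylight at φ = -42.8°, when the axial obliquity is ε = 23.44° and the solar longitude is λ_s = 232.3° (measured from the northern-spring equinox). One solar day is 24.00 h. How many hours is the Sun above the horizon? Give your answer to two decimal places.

Solar declination: sin δ = sin ε · sin λ_s = sin 23.44° × sin 232.3° = -0.31474, so δ = -18.345°.
cos H₀ = −tan φ · tan δ = −tan(-42.8°) × tan(-18.345°) = -0.3071, so H₀ = 1.8829 rad = 107.88°.
Daylight = 2H₀/(2π) × 24.00 h = (1.8829/π) × 24.00 = 14.38 h.

14.38 h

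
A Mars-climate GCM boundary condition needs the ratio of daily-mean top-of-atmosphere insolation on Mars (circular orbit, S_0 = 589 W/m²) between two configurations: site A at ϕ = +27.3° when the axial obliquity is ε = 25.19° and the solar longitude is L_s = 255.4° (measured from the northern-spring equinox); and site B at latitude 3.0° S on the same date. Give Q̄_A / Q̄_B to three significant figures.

— Configuration A (ϕ=+27.3°):
Solar declination: sin δ = sin ε · sin L_s = sin 25.19° × sin 255.4° = -0.41188, so δ = -24.323°.
cos h₀ = −tan(+27.3°) tan(-24.323°) = 0.2333, h₀ = 1.3353 rad.
Bracket: h₀ sin ϕ sin δ + cos ϕ cos δ sin h₀ = 1.3353×0.45865×-0.41188 + 0.88862×0.91124×0.97241 = -0.252250 + 0.787405 = 0.535155.
Q̄ = (S_0/π) × [bracket] = (589/π) × 0.535155 = 100.33 W/m².
— Configuration B (ϕ=-3.0°):
cos h₀ = −tan(-3.0°) tan(-24.323°) = -0.0237, h₀ = 1.5945 rad.
Bracket: h₀ sin ϕ sin δ + cos ϕ cos δ sin h₀ = 1.5945×-0.05234×-0.41188 + 0.99863×0.91124×0.99972 = 0.034374 + 0.909737 = 0.944111.
Q̄ = (S_0/π) × [bracket] = (589/π) × 0.944111 = 177.01 W/m².
Ratio Q̄_A / Q̄_B = 100.33 / 177.01 = 0.5668.

Q̄_A / Q̄_B ≈ 0.567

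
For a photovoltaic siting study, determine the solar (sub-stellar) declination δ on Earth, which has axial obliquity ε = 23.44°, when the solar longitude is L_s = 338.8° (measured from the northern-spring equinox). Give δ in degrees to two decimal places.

sin δ = sin ε · sin L_s = sin 23.44° × sin 338.8° = -0.143850.
δ = arcsin(-0.143850) = -8.27°.

δ = -8.27°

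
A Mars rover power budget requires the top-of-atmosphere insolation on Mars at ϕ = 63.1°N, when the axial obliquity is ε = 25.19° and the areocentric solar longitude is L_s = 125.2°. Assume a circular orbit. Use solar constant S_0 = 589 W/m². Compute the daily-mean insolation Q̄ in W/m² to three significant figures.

Q̄ ≈ 193 W/m²

sin δ = sin 25.19° × sin 125.2° = 0.34779, so δ = +20.352°.
cos h₀ = −tan(+63.1°) tan(+20.352°) = -0.7312, h₀ = 2.3909 rad.
Bracket: h₀ sin ϕ sin δ + cos ϕ cos δ sin h₀ = 2.3909×0.89180×0.34779 + 0.45243×0.93757×0.68218 = 0.741559 + 0.289370 = 1.030929.
Q̄ = (S_0/π) × [bracket] = (589/π) × 1.030929 = 193.3 W/m².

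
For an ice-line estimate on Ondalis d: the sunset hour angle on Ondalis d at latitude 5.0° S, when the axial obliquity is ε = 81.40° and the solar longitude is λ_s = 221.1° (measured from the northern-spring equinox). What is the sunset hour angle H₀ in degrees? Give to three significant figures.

Solar declination: sin δ = sin ε · sin λ_s = sin 81.40° × sin 221.1° = -0.64998, so δ = -40.540°.
cos H₀ = −tan φ · tan δ = −tan(-5.0°) × tan(-40.540°) = -0.0748, so H₀ = 1.6457 rad = 94.29°.

H₀ = 94.3°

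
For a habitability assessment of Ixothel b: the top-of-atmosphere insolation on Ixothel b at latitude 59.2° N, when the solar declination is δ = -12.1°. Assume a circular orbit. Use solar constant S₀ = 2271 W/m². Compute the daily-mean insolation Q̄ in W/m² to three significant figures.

cos H₀ = −tan(+59.2°) tan(-12.100°) = 0.3596, H₀ = 1.2029 rad.
Bracket: H₀ sin φ sin δ + cos φ cos δ sin H₀ = 1.2029×0.85896×-0.20962 + 0.51204×0.97778×0.93310 = -0.216588 + 0.467168 = 0.250580.
Q̄ = (S₀/π) × [bracket] = (2271/π) × 0.250580 = 181.1 W/m².

Q̄ ≈ 181 W/m²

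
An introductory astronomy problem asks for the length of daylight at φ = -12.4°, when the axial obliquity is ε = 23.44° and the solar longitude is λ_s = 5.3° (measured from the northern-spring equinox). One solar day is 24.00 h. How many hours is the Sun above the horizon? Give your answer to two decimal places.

11.94 h

Solar declination: sin δ = sin ε · sin λ_s = sin 23.44° × sin 5.3° = 0.03674, so δ = +2.106°.
cos H₀ = −tan φ · tan δ = −tan(-12.4°) × tan(+2.106°) = 0.0081, so H₀ = 1.5627 rad = 89.54°.
Daylight = 2H₀/(2π) × 24.00 h = (1.5627/π) × 24.00 = 11.94 h.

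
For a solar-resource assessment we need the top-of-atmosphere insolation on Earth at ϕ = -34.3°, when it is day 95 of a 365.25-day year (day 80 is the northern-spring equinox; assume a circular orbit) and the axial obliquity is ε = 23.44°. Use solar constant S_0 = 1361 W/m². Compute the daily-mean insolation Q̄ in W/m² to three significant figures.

Solar longitude: L_s = 360° × (95 − 80)/365.25 = 14.784°.
sin δ = sin 23.44° × sin 14.784° = 0.10151, so δ = +5.826°.
cos h₀ = −tan(-34.3°) tan(+5.826°) = 0.0696, h₀ = 1.5011 rad.
Bracket: h₀ sin ϕ sin δ + cos ϕ cos δ sin h₀ = 1.5011×-0.56353×0.10151 + 0.82610×0.99483×0.99757 = -0.085869 + 0.819832 = 0.733963.
Q̄ = (S_0/π) × [bracket] = (1361/π) × 0.733963 = 318.0 W/m².

Q̄ ≈ 318 W/m²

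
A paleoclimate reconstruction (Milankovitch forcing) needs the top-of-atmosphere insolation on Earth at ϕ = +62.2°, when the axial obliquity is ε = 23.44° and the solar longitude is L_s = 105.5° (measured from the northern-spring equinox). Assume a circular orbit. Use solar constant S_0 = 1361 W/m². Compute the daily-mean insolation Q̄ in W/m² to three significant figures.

Solar declination: sin δ = sin ε · sin L_s = sin 23.44° × sin 105.5° = 0.38332, so δ = +22.540°.
cos h₀ = −tan(+62.2°) tan(+22.540°) = -0.7872, h₀ = 2.4770 rad.
Bracket: h₀ sin ϕ sin δ + cos ϕ cos δ sin h₀ = 2.4770×0.88458×0.38332 + 0.46639×0.92362×0.61675 = 0.839894 + 0.265676 = 1.105570.
Q̄ = (S_0/π) × [bracket] = (1361/π) × 1.105570 = 479.0 W/m².

Q̄ ≈ 479 W/m²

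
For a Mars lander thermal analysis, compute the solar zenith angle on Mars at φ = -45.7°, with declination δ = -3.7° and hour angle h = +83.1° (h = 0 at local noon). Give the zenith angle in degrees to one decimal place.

cos θ_z = sin φ sin δ + cos φ cos δ cos h = 0.046185 + 0.083731 = 0.129916.
θ_z = arccos(0.129916) = 82.5°.

θ_z = 82.5°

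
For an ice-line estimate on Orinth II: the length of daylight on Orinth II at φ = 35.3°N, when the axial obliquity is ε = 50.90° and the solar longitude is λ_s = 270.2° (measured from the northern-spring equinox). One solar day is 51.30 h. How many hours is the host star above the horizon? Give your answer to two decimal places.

8.38 h

Solar declination: sin δ = sin ε · sin λ_s = sin 50.90° × sin 270.2° = -0.77604, so δ = -50.900°.
cos H₀ = −tan φ · tan δ = −tan(+35.3°) × tan(-50.900°) = 0.8712, so H₀ = 0.5131 rad = 29.40°.
Daylight = 2H₀/(2π) × 51.30 h = (0.5131/π) × 51.30 = 8.38 h.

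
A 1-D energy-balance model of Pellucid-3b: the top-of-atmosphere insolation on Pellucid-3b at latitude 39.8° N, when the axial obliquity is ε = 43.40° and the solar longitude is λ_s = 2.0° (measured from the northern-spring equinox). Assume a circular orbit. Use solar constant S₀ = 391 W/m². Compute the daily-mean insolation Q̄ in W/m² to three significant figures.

Q̄ ≈ 98.6 W/m²

Solar declination: sin δ = sin ε · sin λ_s = sin 43.40° × sin 2.0° = 0.02398, so δ = +1.374°.
cos H₀ = −tan(+39.8°) tan(+1.374°) = -0.0200, H₀ = 1.5908 rad.
Bracket: H₀ sin φ sin δ + cos φ cos δ sin H₀ = 1.5908×0.64011×0.02398 + 0.76828×0.99971×0.99980 = 0.024419 + 0.767904 = 0.792323.
Q̄ = (S₀/π) × [bracket] = (391/π) × 0.792323 = 98.61 W/m².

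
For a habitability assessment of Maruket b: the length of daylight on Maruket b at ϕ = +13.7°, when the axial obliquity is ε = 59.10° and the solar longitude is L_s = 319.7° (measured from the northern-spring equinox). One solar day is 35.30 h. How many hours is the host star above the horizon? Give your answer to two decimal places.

Solar declination: sin δ = sin ε · sin L_s = sin 59.10° × sin 319.7° = -0.55499, so δ = -33.710°.
cos h₀ = −tan ϕ · tan δ = −tan(+13.7°) × tan(-33.710°) = 0.1626, so h₀ = 1.4074 rad = 80.64°.
Daylight = 2h₀/(2π) × 35.30 h = (1.4074/π) × 35.30 = 15.81 h.

15.81 h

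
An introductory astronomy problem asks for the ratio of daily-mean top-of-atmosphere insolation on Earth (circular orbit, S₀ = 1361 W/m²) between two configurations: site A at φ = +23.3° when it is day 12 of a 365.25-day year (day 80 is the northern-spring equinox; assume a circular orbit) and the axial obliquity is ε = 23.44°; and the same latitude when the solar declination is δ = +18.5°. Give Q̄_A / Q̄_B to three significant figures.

Q̄_A / Q̄_B ≈ 0.594

— Configuration A (φ=+23.3°):
Solar longitude: λ_s = 360° × (12 − 80)/365.25 = -67.023°, i.e. -67.023° + 360° = 292.977°.
sin δ = sin 23.44° × sin 292.977° = -0.36623, so δ = -21.483°.
cos H₀ = −tan(+23.3°) tan(-21.483°) = 0.1695, H₀ = 1.4005 rad.
Bracket: H₀ sin φ sin δ + cos φ cos δ sin H₀ = 1.4005×0.39555×-0.36623 + 0.91845×0.93053×0.98553 = -0.202880 + 0.842279 = 0.639399.
Q̄ = (S₀/π) × [bracket] = (1361/π) × 0.639399 = 277.00 W/m².
— Configuration B (φ=+23.3°):
cos H₀ = −tan(+23.3°) tan(+18.500°) = -0.1441, H₀ = 1.7154 rad.
Bracket: H₀ sin φ sin δ + cos φ cos δ sin H₀ = 1.7154×0.39555×0.31730 + 0.91845×0.94832×0.98956 = 0.215296 + 0.861891 = 1.077187.
Q̄ = (S₀/π) × [bracket] = (1361/π) × 1.077187 = 466.66 W/m².
Ratio Q̄_A / Q̄_B = 277.00 / 466.66 = 0.5936.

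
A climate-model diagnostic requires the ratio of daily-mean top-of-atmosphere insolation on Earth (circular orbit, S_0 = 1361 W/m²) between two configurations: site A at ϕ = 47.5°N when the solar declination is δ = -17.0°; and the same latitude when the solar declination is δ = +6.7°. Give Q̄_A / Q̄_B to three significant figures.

Q̄_A / Q̄_B ≈ 0.424

— Configuration A (ϕ=+47.5°):
cos h₀ = −tan(+47.5°) tan(-17.000°) = 0.3336, h₀ = 1.2306 rad.
Bracket: h₀ sin ϕ sin δ + cos ϕ cos δ sin h₀ = 1.2306×0.73728×-0.29237 + 0.67559×0.95630×0.94270 = -0.265266 + 0.609047 = 0.343781.
Q̄ = (S_0/π) × [bracket] = (1361/π) × 0.343781 = 148.93 W/m².
— Configuration B (ϕ=+47.5°):
cos h₀ = −tan(+47.5°) tan(+6.700°) = -0.1282, h₀ = 1.6993 rad.
Bracket: h₀ sin ϕ sin δ + cos ϕ cos δ sin h₀ = 1.6993×0.73728×0.11667 + 0.67559×0.99317×0.99175 = 0.146171 + 0.665440 = 0.811611.
Q̄ = (S_0/π) × [bracket] = (1361/π) × 0.811611 = 351.61 W/m².
Ratio Q̄_A / Q̄_B = 148.93 / 351.61 = 0.4236.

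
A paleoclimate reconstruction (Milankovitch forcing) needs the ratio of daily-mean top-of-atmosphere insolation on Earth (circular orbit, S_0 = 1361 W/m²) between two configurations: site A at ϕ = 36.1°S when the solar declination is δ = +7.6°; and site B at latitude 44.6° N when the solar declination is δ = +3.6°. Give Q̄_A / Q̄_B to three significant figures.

— Configuration A (ϕ=-36.1°):
cos h₀ = −tan(-36.1°) tan(+7.600°) = 0.0973, h₀ = 1.4733 rad.
Bracket: h₀ sin ϕ sin δ + cos ϕ cos δ sin h₀ = 1.4733×-0.58920×0.13226 + 0.80799×0.99122×0.99526 = -0.114811 + 0.797100 = 0.682289.
Q̄ = (S_0/π) × [bracket] = (1361/π) × 0.682289 = 295.58 W/m².
— Configuration B (ϕ=+44.6°):
cos h₀ = −tan(+44.6°) tan(+3.600°) = -0.0620, h₀ = 1.6329 rad.
Bracket: h₀ sin ϕ sin δ + cos ϕ cos δ sin h₀ = 1.6329×0.70215×0.06279 + 0.71203×0.99803×0.99807 = 0.071991 + 0.709256 = 0.781247.
Q̄ = (S_0/π) × [bracket] = (1361/π) × 0.781247 = 338.45 W/m².
Ratio Q̄_A / Q̄_B = 295.58 / 338.45 = 0.8733.

Q̄_A / Q̄_B ≈ 0.873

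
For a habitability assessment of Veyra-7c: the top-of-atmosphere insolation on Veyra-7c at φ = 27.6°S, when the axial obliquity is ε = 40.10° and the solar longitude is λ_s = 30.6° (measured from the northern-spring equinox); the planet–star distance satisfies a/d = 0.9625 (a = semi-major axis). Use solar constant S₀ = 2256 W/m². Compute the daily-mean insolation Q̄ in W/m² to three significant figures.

Solar declination: sin δ = sin ε · sin λ_s = sin 40.10° × sin 30.6° = 0.32789, so δ = +19.140°.
cos H₀ = −tan(-27.6°) tan(+19.140°) = 0.1814, H₀ = 1.3883 rad.
Bracket: H₀ sin φ sin δ + cos φ cos δ sin H₀ = 1.3883×-0.46330×0.32789 + 0.88620×0.94472×0.98340 = -0.210899 + 0.823313 = 0.612414.
Inverse-square distance factor (a/d)² = 0.9625² = 0.926406.
Q̄ = (S₀/π) × 0.926406 × [bracket] = (2256/π) × 0.926406 × 0.612414 = 407.4 W/m².

Q̄ ≈ 407 W/m²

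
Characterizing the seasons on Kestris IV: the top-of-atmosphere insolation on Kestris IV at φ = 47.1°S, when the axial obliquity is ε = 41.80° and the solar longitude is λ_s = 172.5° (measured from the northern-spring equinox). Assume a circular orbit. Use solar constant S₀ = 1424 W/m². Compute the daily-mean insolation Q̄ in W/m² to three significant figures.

Q̄ ≈ 263 W/m²

Solar declination: sin δ = sin ε · sin λ_s = sin 41.80° × sin 172.5° = 0.08700, so δ = +4.991°.
cos H₀ = −tan(-47.1°) tan(+4.991°) = 0.0940, H₀ = 1.4767 rad.
Bracket: H₀ sin φ sin δ + cos φ cos δ sin H₀ = 1.4767×-0.73254×0.08700 + 0.68072×0.99621×0.99557 = -0.094112 + 0.675136 = 0.581024.
Q̄ = (S₀/π) × [bracket] = (1424/π) × 0.581024 = 263.4 W/m².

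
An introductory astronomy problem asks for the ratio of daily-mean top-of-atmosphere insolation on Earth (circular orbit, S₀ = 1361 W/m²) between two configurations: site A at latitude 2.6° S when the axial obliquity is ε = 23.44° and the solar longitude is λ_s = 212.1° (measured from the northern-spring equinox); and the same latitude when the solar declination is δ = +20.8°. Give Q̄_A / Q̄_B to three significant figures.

— Configuration A (φ=-2.6°):
Solar declination: sin δ = sin ε · sin λ_s = sin 23.44° × sin 212.1° = -0.21138, so δ = -12.203°.
cos H₀ = −tan(-2.6°) tan(-12.203°) = -0.0098, H₀ = 1.5806 rad.
Bracket: H₀ sin φ sin δ + cos φ cos δ sin H₀ = 1.5806×-0.04536×-0.21138 + 0.99897×0.97740×0.99995 = 0.015155 + 0.976344 = 0.991499.
Q̄ = (S₀/π) × [bracket] = (1361/π) × 0.991499 = 429.54 W/m².
— Configuration B (φ=-2.6°):
cos H₀ = −tan(-2.6°) tan(+20.800°) = 0.0172, H₀ = 1.5535 rad.
Bracket: H₀ sin φ sin δ + cos φ cos δ sin H₀ = 1.5535×-0.04536×0.35511 + 0.99897×0.93483×0.99985 = -0.025023 + 0.933727 = 0.908704.
Q̄ = (S₀/π) × [bracket] = (1361/π) × 0.908704 = 393.67 W/m².
Ratio Q̄_A / Q̄_B = 429.54 / 393.67 = 1.091.

Q̄_A / Q̄_B ≈ 1.09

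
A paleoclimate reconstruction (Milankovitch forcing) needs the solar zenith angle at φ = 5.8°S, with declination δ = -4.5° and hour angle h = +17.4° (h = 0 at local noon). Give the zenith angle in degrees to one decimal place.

θ_z = 17.4°

cos θ_z = sin φ sin δ + cos φ cos δ cos h = 0.007929 + 0.946429 = 0.954358.
θ_z = arccos(0.954358) = 17.4°.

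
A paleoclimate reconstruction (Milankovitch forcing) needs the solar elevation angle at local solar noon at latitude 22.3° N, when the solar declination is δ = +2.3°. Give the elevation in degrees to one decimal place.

70.0°

At local noon the hour angle is zero, so the zenith angle equals |φ − δ| = |+22.3° − (+2.300°)| = 20.000°.
Elevation = 90° − 20.000° = 70.0°.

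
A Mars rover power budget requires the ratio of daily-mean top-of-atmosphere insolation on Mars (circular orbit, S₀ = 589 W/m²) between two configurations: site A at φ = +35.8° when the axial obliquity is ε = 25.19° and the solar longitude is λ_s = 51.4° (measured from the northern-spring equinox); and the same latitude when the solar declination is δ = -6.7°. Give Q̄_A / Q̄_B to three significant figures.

— Configuration A (φ=+35.8°):
Solar declination: sin δ = sin ε · sin λ_s = sin 25.19° × sin 51.4° = 0.33263, so δ = +19.429°.
cos H₀ = −tan(+35.8°) tan(+19.429°) = -0.2544, H₀ = 1.8280 rad.
Bracket: H₀ sin φ sin δ + cos φ cos δ sin H₀ = 1.8280×0.58496×0.33263 + 0.81106×0.94306×0.96710 = 0.355684 + 0.739714 = 1.095398.
Q̄ = (S₀/π) × [bracket] = (589/π) × 1.095398 = 205.37 W/m².
— Configuration B (φ=+35.8°):
cos H₀ = −tan(+35.8°) tan(-6.700°) = 0.0847, H₀ = 1.4860 rad.
Bracket: H₀ sin φ sin δ + cos φ cos δ sin H₀ = 1.4860×0.58496×-0.11667 + 0.81106×0.99317×0.99640 = -0.101415 + 0.802621 = 0.701206.
Q̄ = (S₀/π) × [bracket] = (589/π) × 0.701206 = 131.47 W/m².
Ratio Q̄_A / Q̄_B = 205.37 / 131.47 = 1.562.

Q̄_A / Q̄_B ≈ 1.56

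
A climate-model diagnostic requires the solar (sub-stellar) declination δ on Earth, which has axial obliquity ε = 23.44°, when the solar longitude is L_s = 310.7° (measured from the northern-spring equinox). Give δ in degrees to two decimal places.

sin δ = sin ε · sin L_s = sin 23.44° × sin 310.7° = -0.301577.
δ = arcsin(-0.301577) = -17.55°.

δ = -17.55°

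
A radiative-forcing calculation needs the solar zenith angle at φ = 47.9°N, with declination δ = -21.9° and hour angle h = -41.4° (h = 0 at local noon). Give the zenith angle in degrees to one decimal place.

θ_z = 79.1°

cos θ_z = sin φ sin δ + cos φ cos δ cos h = -0.276748 + 0.466604 = 0.189856.
θ_z = arccos(0.189856) = 79.1°.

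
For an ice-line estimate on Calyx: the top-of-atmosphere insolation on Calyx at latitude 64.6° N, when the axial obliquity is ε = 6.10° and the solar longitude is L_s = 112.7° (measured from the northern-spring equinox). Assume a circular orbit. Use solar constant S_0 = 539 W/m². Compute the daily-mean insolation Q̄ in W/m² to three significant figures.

Q̄ ≈ 98.7 W/m²

Solar declination: sin δ = sin ε · sin L_s = sin 6.10° × sin 112.7° = 0.09803, so δ = +5.626°.
cos h₀ = −tan(+64.6°) tan(+5.626°) = -0.2075, h₀ = 1.7798 rad.
Bracket: h₀ sin ϕ sin δ + cos ϕ cos δ sin h₀ = 1.7798×0.90334×0.09803 + 0.42894×0.99518×0.97824 = 0.157609 + 0.417584 = 0.575193.
Q̄ = (S_0/π) × [bracket] = (539/π) × 0.575193 = 98.69 W/m².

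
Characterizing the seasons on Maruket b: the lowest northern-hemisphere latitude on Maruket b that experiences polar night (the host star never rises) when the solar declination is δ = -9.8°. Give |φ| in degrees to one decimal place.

Polar night requires cos H₀ = −tan φ tan δ ≥ 1, i.e. tan φ tan δ ≤ −1.
The boundary is |tan φ| · |tan δ| = 1, so |φ| = 90° − |δ| = 90° − 9.8° = 80.2° in the northern hemisphere.

|φ| = 80.2°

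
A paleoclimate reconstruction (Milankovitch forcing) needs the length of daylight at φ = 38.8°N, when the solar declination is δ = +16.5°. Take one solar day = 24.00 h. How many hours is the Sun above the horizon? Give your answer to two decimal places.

13.84 h

cos H₀ = −tan φ · tan δ = −tan(+38.8°) × tan(+16.500°) = -0.2382, so H₀ = 1.8113 rad = 103.78°.
Daylight = 2H₀/(2π) × 24.00 h = (1.8113/π) × 24.00 = 13.84 h.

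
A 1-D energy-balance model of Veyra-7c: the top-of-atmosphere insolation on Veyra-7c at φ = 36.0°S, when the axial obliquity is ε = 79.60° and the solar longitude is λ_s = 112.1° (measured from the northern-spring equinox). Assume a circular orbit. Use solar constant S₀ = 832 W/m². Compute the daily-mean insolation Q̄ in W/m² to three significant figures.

Q̄ ≈ 0.00 W/m²

Solar declination: sin δ = sin ε · sin λ_s = sin 79.60° × sin 112.1° = 0.91131, so δ = +65.687°.
cos H₀ = −tan(-36.0°) tan(+65.687°) = 1.6081 ≥ 1 ⇒ polar night, H₀ = 0 and Q̄ = 0.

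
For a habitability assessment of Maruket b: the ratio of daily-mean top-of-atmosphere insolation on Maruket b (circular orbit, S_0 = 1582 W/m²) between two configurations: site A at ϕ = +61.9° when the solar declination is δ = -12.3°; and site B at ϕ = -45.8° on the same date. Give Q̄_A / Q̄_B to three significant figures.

Q̄_A / Q̄_B ≈ 0.217

— Configuration A (ϕ=+61.9°):
cos h₀ = −tan(+61.9°) tan(-12.300°) = 0.4083, h₀ = 1.1502 rad.
Bracket: h₀ sin ϕ sin δ + cos ϕ cos δ sin h₀ = 1.1502×0.88213×-0.21303 + 0.47101×0.97705×0.91283 = -0.216146 + 0.420085 = 0.203939.
Q̄ = (S_0/π) × [bracket] = (1582/π) × 0.203939 = 102.70 W/m².
— Configuration B (ϕ=-45.8°):
cos h₀ = −tan(-45.8°) tan(-12.300°) = -0.2242, h₀ = 1.7969 rad.
Bracket: h₀ sin ϕ sin δ + cos ϕ cos δ sin h₀ = 1.7969×-0.71691×-0.21303 + 0.69717×0.97705×0.97454 = 0.274429 + 0.663827 = 0.938256.
Q̄ = (S_0/π) × [bracket] = (1582/π) × 0.938256 = 472.47 W/m².
Ratio Q̄_A / Q̄_B = 102.70 / 472.47 = 0.2174.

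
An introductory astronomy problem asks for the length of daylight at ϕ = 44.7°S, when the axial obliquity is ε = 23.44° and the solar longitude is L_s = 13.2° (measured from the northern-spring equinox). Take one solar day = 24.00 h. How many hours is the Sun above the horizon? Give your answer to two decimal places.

11.31 h

Solar declination: sin δ = sin ε · sin L_s = sin 23.44° × sin 13.2° = 0.09084, so δ = +5.212°.
cos h₀ = −tan ϕ · tan δ = −tan(-44.7°) × tan(+5.212°) = 0.0903, so h₀ = 1.4804 rad = 84.82°.
Daylight = 2h₀/(2π) × 24.00 h = (1.4804/π) × 24.00 = 11.31 h.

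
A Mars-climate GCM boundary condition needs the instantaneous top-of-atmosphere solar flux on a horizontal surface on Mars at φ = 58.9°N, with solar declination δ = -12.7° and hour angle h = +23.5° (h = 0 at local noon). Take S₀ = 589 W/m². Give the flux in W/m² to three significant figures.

cos θ_z = sin φ sin δ + cos φ cos δ cos h = -0.188247 + 0.462103 = 0.273856.
Flux = S₀ · cos θ_z = 589 × 0.273856 = 161.3 W/m².

161 W/m²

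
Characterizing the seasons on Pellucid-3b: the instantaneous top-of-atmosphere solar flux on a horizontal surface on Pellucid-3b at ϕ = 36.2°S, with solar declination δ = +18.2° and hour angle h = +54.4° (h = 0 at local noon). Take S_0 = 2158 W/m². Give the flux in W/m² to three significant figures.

565 W/m²

cos θ_z = sin ϕ sin δ + cos ϕ cos δ cos h = -0.184467 + 0.446249 = 0.261782.
Flux = S_0 · cos θ_z = 2158 × 0.261782 = 564.9 W/m².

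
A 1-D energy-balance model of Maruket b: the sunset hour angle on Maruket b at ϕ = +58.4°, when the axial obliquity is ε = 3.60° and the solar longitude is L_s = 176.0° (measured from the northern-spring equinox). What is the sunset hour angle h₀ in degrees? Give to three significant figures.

h₀ = 90.4°

Solar declination: sin δ = sin ε · sin L_s = sin 3.60° × sin 176.0° = 0.00438, so δ = +0.251°.
cos h₀ = −tan ϕ · tan δ = −tan(+58.4°) × tan(+0.251°) = -0.0071, so h₀ = 1.5779 rad = 90.41°.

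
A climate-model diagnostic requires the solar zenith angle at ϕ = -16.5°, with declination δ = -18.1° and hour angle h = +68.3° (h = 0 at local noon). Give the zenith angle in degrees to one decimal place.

θ_z = 64.8°

cos θ_z = sin ϕ sin δ + cos ϕ cos δ cos h = 0.088237 + 0.336977 = 0.425214.
θ_z = arccos(0.425214) = 64.8°.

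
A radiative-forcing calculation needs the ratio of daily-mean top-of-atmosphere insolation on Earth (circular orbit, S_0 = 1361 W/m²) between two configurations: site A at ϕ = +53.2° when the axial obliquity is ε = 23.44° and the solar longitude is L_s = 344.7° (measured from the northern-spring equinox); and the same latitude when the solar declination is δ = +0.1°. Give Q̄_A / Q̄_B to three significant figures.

Q̄_A / Q̄_B ≈ 0.781

— Configuration A (ϕ=+53.2°):
Solar declination: sin δ = sin ε · sin L_s = sin 23.44° × sin 344.7° = -0.10497, so δ = -6.025°.
cos h₀ = −tan(+53.2°) tan(-6.025°) = 0.1411, h₀ = 1.4292 rad.
Bracket: h₀ sin ϕ sin δ + cos ϕ cos δ sin h₀ = 1.4292×0.80073×-0.10497 + 0.59902×0.99448×0.99000 = -0.120128 + 0.589756 = 0.469628.
Q̄ = (S_0/π) × [bracket] = (1361/π) × 0.469628 = 203.45 W/m².
— Configuration B (ϕ=+53.2°):
cos h₀ = −tan(+53.2°) tan(+0.100°) = -0.0023, h₀ = 1.5731 rad.
Bracket: h₀ sin ϕ sin δ + cos ϕ cos δ sin h₀ = 1.5731×0.80073×0.00175 + 0.59902×1.00000×1.00000 = 0.002204 + 0.599020 = 0.601224.
Q̄ = (S_0/π) × [bracket] = (1361/π) × 0.601224 = 260.46 W/m².
Ratio Q̄_A / Q̄_B = 203.45 / 260.46 = 0.7811.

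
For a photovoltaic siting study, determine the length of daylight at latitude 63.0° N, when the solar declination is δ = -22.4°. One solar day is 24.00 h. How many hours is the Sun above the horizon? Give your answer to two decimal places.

cos h₀ = −tan ϕ · tan δ = −tan(+63.0°) × tan(-22.400°) = 0.8089, so h₀ = 0.6285 rad = 36.01°.
Daylight = 2h₀/(2π) × 24.00 h = (0.6285/π) × 24.00 = 4.80 h.

4.80 h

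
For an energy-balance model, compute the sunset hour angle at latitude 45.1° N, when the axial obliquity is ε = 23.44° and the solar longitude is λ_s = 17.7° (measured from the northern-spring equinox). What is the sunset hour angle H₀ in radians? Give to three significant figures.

H₀ = 1.69 rad

Solar declination: sin δ = sin ε · sin λ_s = sin 23.44° × sin 17.7° = 0.12094, so δ = +6.946°.
cos H₀ = −tan φ · tan δ = −tan(+45.1°) × tan(+6.946°) = -0.1223, so H₀ = 1.6934 rad = 97.02°.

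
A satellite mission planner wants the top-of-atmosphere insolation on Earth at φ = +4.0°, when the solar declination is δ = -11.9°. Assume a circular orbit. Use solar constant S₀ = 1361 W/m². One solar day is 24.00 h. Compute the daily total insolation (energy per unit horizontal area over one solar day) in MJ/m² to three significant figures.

35.7 MJ/m²

cos H₀ = −tan(+4.0°) tan(-11.900°) = 0.0147, H₀ = 1.5561 rad.
Bracket: H₀ sin φ sin δ + cos φ cos δ sin H₀ = 1.5561×0.06976×-0.20620 + 0.99756×0.97851×0.99989 = -0.022384 + 0.976015 = 0.953631.
Q̄ = (S₀/π) × [bracket] = (1361/π) × 0.953631 = 413.13 W/m².
Daily total = Q̄ × 24.00 h × 3600 s/h = 413.13 × 24.00 × 3600 / 10⁶ = 35.69 MJ/m².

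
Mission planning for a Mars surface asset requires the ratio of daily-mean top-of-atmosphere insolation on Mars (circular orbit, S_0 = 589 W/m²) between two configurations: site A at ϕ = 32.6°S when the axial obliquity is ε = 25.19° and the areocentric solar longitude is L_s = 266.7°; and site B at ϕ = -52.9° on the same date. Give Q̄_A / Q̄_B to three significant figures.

— Configuration A (ϕ=-32.6°):
sin δ = sin 25.19° × sin 266.7° = -0.42492, so δ = -25.145°.
cos h₀ = −tan(-32.6°) tan(-25.145°) = -0.3002, h₀ = 1.8757 rad.
Bracket: h₀ sin ϕ sin δ + cos ϕ cos δ sin h₀ = 1.8757×-0.53877×-0.42492 + 0.84245×0.90523×0.95388 = 0.429412 + 0.727439 = 1.156851.
Q̄ = (S_0/π) × [bracket] = (589/π) × 1.156851 = 216.89 W/m².
— Configuration B (ϕ=-52.9°):
cos h₀ = −tan(-52.9°) tan(-25.145°) = -0.6207, h₀ = 2.2404 rad.
Bracket: h₀ sin ϕ sin δ + cos ϕ cos δ sin h₀ = 2.2404×-0.79758×-0.42492 + 0.60321×0.90523×0.78408 = 0.759289 + 0.428142 = 1.187431.
Q̄ = (S_0/π) × [bracket] = (589/π) × 1.187431 = 222.62 W/m².
Ratio Q̄_A / Q̄_B = 216.89 / 222.62 = 0.9743.

Q̄_A / Q̄_B ≈ 0.974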